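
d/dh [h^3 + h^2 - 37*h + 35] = 3*h^2 + 2*h - 37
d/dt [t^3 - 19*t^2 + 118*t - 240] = 3*t^2 - 38*t + 118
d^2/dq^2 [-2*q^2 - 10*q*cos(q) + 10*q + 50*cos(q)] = 10*q*cos(q) + 20*sin(q) - 50*cos(q) - 4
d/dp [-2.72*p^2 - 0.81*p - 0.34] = -5.44*p - 0.81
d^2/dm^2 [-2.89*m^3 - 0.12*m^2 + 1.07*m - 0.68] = -17.34*m - 0.24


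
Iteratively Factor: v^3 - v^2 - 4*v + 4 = (v - 1)*(v^2 - 4) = (v - 1)*(v + 2)*(v - 2)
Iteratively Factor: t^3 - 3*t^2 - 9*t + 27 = (t + 3)*(t^2 - 6*t + 9) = (t - 3)*(t + 3)*(t - 3)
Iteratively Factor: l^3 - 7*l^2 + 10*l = (l)*(l^2 - 7*l + 10) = l*(l - 5)*(l - 2)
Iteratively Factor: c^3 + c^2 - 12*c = (c - 3)*(c^2 + 4*c) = (c - 3)*(c + 4)*(c)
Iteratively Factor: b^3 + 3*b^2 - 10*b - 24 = (b + 2)*(b^2 + b - 12) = (b + 2)*(b + 4)*(b - 3)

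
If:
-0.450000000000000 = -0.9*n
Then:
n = 0.50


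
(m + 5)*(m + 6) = m^2 + 11*m + 30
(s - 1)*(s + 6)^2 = s^3 + 11*s^2 + 24*s - 36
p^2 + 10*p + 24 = (p + 4)*(p + 6)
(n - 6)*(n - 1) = n^2 - 7*n + 6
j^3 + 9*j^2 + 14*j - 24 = (j - 1)*(j + 4)*(j + 6)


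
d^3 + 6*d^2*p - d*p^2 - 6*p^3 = (d - p)*(d + p)*(d + 6*p)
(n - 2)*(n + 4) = n^2 + 2*n - 8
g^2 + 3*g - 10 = (g - 2)*(g + 5)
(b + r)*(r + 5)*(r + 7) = b*r^2 + 12*b*r + 35*b + r^3 + 12*r^2 + 35*r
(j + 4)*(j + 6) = j^2 + 10*j + 24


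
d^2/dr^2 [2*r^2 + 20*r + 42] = 4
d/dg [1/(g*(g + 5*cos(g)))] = (5*g*sin(g) - 2*g - 5*cos(g))/(g^2*(g + 5*cos(g))^2)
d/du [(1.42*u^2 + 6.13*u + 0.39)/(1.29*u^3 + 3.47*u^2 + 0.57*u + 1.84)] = (-1.8318*u^4 - 15.8154*u^3 - 21.971*u^2 + 2.519*u + 11.0569)/(1.6641*u^6 + 8.9526*u^5 + 13.5115*u^4 + 8.703*u^3 + 13.0945*u^2 + 2.0976*u + 3.3856)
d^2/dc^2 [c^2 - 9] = 2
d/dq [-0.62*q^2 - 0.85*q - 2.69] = -1.24*q - 0.85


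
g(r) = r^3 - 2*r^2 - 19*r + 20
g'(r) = 3*r^2 - 4*r - 19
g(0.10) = 18.08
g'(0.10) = -19.37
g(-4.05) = -2.29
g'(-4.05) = 46.41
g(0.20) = 16.13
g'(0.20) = -19.68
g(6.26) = 68.00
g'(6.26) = 73.52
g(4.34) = -18.38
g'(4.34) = 20.15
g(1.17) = -3.37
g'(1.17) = -19.57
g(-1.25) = 38.67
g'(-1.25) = -9.31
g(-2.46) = 39.75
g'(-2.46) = 8.99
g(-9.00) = -700.00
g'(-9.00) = 260.00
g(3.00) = -28.00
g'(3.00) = -4.00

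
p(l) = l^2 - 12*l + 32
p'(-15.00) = -42.00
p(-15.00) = 437.00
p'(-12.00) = -36.00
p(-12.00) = 320.00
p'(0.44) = -11.12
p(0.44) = 26.91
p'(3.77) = -4.46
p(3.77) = 0.97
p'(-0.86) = -13.72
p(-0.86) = 43.06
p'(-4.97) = -21.94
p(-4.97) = 116.34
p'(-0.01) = -12.02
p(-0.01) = 32.12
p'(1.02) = -9.96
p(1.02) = 20.80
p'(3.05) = -5.90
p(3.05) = 4.70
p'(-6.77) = -25.54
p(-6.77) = 159.07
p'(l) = 2*l - 12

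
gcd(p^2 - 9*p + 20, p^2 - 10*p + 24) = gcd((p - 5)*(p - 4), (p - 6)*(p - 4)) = p - 4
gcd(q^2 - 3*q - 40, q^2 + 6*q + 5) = q + 5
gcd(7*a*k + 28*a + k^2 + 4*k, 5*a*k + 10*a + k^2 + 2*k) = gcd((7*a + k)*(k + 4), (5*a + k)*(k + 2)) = 1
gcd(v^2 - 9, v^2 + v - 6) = v + 3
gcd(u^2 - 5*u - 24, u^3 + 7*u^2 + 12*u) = u + 3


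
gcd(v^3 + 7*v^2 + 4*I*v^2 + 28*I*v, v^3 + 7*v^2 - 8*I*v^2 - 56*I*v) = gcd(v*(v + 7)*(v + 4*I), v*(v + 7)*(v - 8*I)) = v^2 + 7*v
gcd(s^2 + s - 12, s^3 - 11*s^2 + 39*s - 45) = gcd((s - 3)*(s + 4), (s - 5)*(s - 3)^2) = s - 3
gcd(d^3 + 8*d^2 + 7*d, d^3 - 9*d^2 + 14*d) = d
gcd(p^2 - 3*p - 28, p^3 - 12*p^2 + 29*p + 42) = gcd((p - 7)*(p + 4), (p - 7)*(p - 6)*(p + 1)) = p - 7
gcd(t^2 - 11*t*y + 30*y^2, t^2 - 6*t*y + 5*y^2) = -t + 5*y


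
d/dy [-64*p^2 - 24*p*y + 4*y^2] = -24*p + 8*y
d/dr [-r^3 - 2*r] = -3*r^2 - 2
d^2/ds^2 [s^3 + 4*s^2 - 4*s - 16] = 6*s + 8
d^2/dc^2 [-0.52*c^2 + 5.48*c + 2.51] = -1.04000000000000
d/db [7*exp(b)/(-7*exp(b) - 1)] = -7*exp(b)/(7*exp(b) + 1)^2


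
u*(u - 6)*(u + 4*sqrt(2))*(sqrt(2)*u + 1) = sqrt(2)*u^4 - 6*sqrt(2)*u^3 + 9*u^3 - 54*u^2 + 4*sqrt(2)*u^2 - 24*sqrt(2)*u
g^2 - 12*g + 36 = (g - 6)^2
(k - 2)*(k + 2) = k^2 - 4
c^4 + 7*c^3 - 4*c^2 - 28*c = c*(c - 2)*(c + 2)*(c + 7)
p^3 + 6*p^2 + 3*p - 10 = (p - 1)*(p + 2)*(p + 5)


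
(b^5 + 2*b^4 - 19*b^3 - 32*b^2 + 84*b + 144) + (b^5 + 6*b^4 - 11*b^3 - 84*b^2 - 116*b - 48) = 2*b^5 + 8*b^4 - 30*b^3 - 116*b^2 - 32*b + 96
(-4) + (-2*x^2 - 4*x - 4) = -2*x^2 - 4*x - 8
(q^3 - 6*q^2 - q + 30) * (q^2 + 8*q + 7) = q^5 + 2*q^4 - 42*q^3 - 20*q^2 + 233*q + 210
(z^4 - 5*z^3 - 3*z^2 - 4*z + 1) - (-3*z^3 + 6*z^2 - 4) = z^4 - 2*z^3 - 9*z^2 - 4*z + 5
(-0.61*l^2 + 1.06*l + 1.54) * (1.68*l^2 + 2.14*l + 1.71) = -1.0248*l^4 + 0.4754*l^3 + 3.8125*l^2 + 5.1082*l + 2.6334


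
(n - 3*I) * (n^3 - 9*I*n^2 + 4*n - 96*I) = n^4 - 12*I*n^3 - 23*n^2 - 108*I*n - 288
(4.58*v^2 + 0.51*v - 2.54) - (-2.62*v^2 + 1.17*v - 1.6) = 7.2*v^2 - 0.66*v - 0.94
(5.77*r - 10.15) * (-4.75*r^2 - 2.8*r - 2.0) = -27.4075*r^3 + 32.0565*r^2 + 16.88*r + 20.3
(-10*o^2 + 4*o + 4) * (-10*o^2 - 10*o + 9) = 100*o^4 + 60*o^3 - 170*o^2 - 4*o + 36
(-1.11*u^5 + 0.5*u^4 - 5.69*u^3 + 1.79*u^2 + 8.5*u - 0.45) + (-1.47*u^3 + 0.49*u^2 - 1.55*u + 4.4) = -1.11*u^5 + 0.5*u^4 - 7.16*u^3 + 2.28*u^2 + 6.95*u + 3.95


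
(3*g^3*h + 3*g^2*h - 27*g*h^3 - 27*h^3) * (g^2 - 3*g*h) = 3*g^5*h - 9*g^4*h^2 + 3*g^4*h - 27*g^3*h^3 - 9*g^3*h^2 + 81*g^2*h^4 - 27*g^2*h^3 + 81*g*h^4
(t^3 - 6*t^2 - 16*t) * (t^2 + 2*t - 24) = t^5 - 4*t^4 - 52*t^3 + 112*t^2 + 384*t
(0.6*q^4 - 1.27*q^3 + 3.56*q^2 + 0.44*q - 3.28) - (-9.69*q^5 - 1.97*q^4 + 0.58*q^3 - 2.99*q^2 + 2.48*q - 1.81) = 9.69*q^5 + 2.57*q^4 - 1.85*q^3 + 6.55*q^2 - 2.04*q - 1.47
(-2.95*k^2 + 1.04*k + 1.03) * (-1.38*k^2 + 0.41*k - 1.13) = 4.071*k^4 - 2.6447*k^3 + 2.3385*k^2 - 0.7529*k - 1.1639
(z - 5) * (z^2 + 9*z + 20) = z^3 + 4*z^2 - 25*z - 100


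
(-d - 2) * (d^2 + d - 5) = -d^3 - 3*d^2 + 3*d + 10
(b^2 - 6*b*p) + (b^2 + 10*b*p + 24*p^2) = 2*b^2 + 4*b*p + 24*p^2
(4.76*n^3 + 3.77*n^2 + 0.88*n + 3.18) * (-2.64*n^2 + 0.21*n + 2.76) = -12.5664*n^5 - 8.9532*n^4 + 11.6061*n^3 + 2.1948*n^2 + 3.0966*n + 8.7768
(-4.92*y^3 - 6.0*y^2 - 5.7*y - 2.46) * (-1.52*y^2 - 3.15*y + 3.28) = 7.4784*y^5 + 24.618*y^4 + 11.4264*y^3 + 2.0142*y^2 - 10.947*y - 8.0688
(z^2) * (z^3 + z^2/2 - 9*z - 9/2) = z^5 + z^4/2 - 9*z^3 - 9*z^2/2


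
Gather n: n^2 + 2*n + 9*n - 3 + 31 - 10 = n^2 + 11*n + 18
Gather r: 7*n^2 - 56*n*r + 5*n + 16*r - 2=7*n^2 + 5*n + r*(16 - 56*n) - 2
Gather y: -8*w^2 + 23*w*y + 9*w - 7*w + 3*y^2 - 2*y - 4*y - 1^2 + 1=-8*w^2 + 2*w + 3*y^2 + y*(23*w - 6)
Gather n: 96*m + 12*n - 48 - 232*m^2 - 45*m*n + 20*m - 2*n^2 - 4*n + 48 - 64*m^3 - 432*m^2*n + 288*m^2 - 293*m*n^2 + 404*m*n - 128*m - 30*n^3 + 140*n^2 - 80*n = -64*m^3 + 56*m^2 - 12*m - 30*n^3 + n^2*(138 - 293*m) + n*(-432*m^2 + 359*m - 72)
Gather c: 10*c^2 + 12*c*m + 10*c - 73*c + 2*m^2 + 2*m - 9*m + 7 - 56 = 10*c^2 + c*(12*m - 63) + 2*m^2 - 7*m - 49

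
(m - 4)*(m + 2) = m^2 - 2*m - 8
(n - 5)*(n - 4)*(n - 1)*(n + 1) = n^4 - 9*n^3 + 19*n^2 + 9*n - 20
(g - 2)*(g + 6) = g^2 + 4*g - 12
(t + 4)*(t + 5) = t^2 + 9*t + 20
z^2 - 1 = (z - 1)*(z + 1)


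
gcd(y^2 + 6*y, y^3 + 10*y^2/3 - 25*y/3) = y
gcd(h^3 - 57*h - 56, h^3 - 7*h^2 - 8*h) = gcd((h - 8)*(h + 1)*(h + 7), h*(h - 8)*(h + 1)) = h^2 - 7*h - 8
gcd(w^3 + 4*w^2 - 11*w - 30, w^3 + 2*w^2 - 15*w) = w^2 + 2*w - 15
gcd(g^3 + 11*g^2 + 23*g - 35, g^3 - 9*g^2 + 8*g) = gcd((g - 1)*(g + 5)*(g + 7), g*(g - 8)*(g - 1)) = g - 1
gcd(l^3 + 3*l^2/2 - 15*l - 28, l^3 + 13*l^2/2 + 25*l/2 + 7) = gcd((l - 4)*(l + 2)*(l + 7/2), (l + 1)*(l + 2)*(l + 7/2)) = l^2 + 11*l/2 + 7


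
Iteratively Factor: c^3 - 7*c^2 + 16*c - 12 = (c - 2)*(c^2 - 5*c + 6) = (c - 2)^2*(c - 3)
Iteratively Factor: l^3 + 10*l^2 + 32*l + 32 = (l + 4)*(l^2 + 6*l + 8) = (l + 4)^2*(l + 2)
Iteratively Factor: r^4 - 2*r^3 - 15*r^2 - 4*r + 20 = (r + 2)*(r^3 - 4*r^2 - 7*r + 10) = (r - 5)*(r + 2)*(r^2 + r - 2) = (r - 5)*(r + 2)^2*(r - 1)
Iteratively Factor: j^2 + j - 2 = (j - 1)*(j + 2)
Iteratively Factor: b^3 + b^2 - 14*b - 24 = (b + 3)*(b^2 - 2*b - 8) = (b + 2)*(b + 3)*(b - 4)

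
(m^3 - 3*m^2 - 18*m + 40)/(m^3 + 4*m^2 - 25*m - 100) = (m - 2)/(m + 5)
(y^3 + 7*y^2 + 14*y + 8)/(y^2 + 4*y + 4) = (y^2 + 5*y + 4)/(y + 2)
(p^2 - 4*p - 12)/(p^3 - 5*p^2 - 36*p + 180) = (p + 2)/(p^2 + p - 30)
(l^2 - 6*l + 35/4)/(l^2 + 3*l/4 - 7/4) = (4*l^2 - 24*l + 35)/(4*l^2 + 3*l - 7)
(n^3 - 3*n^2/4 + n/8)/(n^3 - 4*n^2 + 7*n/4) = (4*n - 1)/(2*(2*n - 7))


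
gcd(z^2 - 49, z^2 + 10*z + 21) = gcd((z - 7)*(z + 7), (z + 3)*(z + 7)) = z + 7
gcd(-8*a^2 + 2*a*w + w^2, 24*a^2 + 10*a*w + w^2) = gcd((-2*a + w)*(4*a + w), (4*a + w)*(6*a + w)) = 4*a + w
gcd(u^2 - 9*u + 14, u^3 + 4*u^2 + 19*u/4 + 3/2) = 1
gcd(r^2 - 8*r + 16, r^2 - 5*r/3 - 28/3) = r - 4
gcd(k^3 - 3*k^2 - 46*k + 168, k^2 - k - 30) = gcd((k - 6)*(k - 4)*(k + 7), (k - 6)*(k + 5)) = k - 6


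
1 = 1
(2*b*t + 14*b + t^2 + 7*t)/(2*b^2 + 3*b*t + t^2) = (t + 7)/(b + t)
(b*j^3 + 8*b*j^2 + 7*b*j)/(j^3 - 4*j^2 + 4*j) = b*(j^2 + 8*j + 7)/(j^2 - 4*j + 4)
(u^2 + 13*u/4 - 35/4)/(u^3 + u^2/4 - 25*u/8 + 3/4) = 2*(4*u^2 + 13*u - 35)/(8*u^3 + 2*u^2 - 25*u + 6)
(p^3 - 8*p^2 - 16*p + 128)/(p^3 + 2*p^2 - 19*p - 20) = (p^2 - 4*p - 32)/(p^2 + 6*p + 5)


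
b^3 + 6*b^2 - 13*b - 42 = (b - 3)*(b + 2)*(b + 7)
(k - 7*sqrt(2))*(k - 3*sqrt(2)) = k^2 - 10*sqrt(2)*k + 42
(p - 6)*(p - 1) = p^2 - 7*p + 6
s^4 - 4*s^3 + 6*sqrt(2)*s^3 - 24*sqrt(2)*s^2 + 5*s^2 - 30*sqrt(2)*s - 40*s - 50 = (s - 5)*(s + 1)*(s + sqrt(2))*(s + 5*sqrt(2))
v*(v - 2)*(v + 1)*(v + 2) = v^4 + v^3 - 4*v^2 - 4*v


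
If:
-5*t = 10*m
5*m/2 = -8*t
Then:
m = 0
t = 0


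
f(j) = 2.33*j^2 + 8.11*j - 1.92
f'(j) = 4.66*j + 8.11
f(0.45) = 2.20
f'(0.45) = 10.21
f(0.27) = 0.44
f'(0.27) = 9.37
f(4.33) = 76.88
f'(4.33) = 28.29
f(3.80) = 62.54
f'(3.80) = 25.82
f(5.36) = 108.49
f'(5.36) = 33.09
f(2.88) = 40.76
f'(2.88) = 21.53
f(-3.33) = -3.09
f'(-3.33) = -7.41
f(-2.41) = -7.93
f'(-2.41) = -3.12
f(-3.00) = -5.28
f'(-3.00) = -5.87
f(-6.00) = 33.30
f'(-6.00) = -19.85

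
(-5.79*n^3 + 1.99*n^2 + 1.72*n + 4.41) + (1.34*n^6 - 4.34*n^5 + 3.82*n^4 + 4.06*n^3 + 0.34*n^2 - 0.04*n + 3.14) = 1.34*n^6 - 4.34*n^5 + 3.82*n^4 - 1.73*n^3 + 2.33*n^2 + 1.68*n + 7.55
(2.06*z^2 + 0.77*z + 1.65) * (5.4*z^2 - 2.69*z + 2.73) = 11.124*z^4 - 1.3834*z^3 + 12.4625*z^2 - 2.3364*z + 4.5045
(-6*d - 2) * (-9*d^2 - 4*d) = 54*d^3 + 42*d^2 + 8*d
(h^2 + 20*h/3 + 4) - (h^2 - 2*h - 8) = 26*h/3 + 12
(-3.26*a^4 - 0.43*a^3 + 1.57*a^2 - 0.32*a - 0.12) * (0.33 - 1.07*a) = 3.4882*a^5 - 0.6157*a^4 - 1.8218*a^3 + 0.8605*a^2 + 0.0228*a - 0.0396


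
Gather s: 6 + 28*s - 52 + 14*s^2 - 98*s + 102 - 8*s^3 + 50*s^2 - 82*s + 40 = -8*s^3 + 64*s^2 - 152*s + 96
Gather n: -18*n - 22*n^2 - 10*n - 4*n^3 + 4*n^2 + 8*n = -4*n^3 - 18*n^2 - 20*n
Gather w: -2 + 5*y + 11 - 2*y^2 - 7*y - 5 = -2*y^2 - 2*y + 4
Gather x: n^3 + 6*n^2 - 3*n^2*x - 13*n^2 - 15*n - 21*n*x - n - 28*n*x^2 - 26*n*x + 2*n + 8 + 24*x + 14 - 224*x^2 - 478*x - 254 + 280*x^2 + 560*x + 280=n^3 - 7*n^2 - 14*n + x^2*(56 - 28*n) + x*(-3*n^2 - 47*n + 106) + 48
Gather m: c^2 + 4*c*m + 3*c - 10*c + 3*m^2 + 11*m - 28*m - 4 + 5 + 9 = c^2 - 7*c + 3*m^2 + m*(4*c - 17) + 10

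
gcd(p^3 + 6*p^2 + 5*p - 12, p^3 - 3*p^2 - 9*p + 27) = p + 3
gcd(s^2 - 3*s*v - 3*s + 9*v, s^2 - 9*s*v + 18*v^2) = s - 3*v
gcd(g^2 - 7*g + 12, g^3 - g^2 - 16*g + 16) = g - 4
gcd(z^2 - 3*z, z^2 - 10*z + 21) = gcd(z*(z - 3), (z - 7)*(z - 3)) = z - 3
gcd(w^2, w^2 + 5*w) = w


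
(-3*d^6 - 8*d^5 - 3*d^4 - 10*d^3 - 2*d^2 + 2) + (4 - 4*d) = -3*d^6 - 8*d^5 - 3*d^4 - 10*d^3 - 2*d^2 - 4*d + 6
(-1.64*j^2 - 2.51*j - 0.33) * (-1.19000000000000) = 1.9516*j^2 + 2.9869*j + 0.3927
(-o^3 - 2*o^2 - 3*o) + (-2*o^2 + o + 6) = -o^3 - 4*o^2 - 2*o + 6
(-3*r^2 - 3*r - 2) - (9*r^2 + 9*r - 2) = -12*r^2 - 12*r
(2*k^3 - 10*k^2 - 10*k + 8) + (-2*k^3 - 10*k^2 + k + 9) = -20*k^2 - 9*k + 17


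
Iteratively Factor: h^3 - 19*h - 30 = (h - 5)*(h^2 + 5*h + 6) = (h - 5)*(h + 3)*(h + 2)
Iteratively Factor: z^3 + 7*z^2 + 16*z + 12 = (z + 3)*(z^2 + 4*z + 4) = (z + 2)*(z + 3)*(z + 2)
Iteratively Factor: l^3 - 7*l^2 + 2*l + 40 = (l + 2)*(l^2 - 9*l + 20) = (l - 5)*(l + 2)*(l - 4)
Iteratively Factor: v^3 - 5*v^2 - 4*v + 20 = (v - 2)*(v^2 - 3*v - 10) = (v - 5)*(v - 2)*(v + 2)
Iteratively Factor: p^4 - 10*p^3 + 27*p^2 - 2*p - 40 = (p - 4)*(p^3 - 6*p^2 + 3*p + 10) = (p - 4)*(p + 1)*(p^2 - 7*p + 10) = (p - 5)*(p - 4)*(p + 1)*(p - 2)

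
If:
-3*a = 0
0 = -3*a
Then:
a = 0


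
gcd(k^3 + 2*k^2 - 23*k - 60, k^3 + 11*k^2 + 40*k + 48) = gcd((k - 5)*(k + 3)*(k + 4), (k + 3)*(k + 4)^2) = k^2 + 7*k + 12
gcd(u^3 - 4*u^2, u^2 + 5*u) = u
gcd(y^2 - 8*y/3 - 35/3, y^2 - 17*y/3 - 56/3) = y + 7/3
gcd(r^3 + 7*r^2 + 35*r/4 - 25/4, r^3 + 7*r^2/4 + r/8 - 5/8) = r - 1/2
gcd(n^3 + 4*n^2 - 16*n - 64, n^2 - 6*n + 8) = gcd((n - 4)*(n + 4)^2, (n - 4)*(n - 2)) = n - 4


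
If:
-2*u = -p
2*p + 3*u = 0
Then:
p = 0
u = 0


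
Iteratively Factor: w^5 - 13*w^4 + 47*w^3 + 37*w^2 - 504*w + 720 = (w + 3)*(w^4 - 16*w^3 + 95*w^2 - 248*w + 240) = (w - 4)*(w + 3)*(w^3 - 12*w^2 + 47*w - 60) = (w - 5)*(w - 4)*(w + 3)*(w^2 - 7*w + 12) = (w - 5)*(w - 4)^2*(w + 3)*(w - 3)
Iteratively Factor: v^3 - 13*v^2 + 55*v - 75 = (v - 5)*(v^2 - 8*v + 15) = (v - 5)^2*(v - 3)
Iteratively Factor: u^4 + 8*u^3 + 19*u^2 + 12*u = (u + 1)*(u^3 + 7*u^2 + 12*u) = u*(u + 1)*(u^2 + 7*u + 12) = u*(u + 1)*(u + 3)*(u + 4)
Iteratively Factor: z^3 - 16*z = (z + 4)*(z^2 - 4*z) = z*(z + 4)*(z - 4)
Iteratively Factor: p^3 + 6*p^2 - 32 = (p + 4)*(p^2 + 2*p - 8) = (p + 4)^2*(p - 2)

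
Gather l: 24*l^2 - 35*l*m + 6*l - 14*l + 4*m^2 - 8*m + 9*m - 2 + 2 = 24*l^2 + l*(-35*m - 8) + 4*m^2 + m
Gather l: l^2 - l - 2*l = l^2 - 3*l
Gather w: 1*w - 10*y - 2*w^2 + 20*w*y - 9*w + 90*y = -2*w^2 + w*(20*y - 8) + 80*y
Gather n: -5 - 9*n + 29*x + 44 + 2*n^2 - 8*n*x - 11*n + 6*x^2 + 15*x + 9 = 2*n^2 + n*(-8*x - 20) + 6*x^2 + 44*x + 48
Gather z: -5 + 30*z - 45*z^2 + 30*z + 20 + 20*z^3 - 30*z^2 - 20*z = 20*z^3 - 75*z^2 + 40*z + 15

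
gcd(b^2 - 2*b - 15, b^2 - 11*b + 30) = b - 5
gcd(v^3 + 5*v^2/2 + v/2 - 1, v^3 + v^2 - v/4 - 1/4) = v^2 + v/2 - 1/2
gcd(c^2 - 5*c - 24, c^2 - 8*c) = c - 8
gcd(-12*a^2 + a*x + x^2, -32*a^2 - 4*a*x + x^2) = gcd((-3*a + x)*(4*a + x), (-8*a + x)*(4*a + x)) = 4*a + x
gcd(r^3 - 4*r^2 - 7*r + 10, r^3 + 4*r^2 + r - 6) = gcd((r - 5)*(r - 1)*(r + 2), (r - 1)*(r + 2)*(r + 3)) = r^2 + r - 2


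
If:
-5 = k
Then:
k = -5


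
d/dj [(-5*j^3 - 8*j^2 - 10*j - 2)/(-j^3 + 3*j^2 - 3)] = (-23*j^4 - 20*j^3 + 69*j^2 + 60*j + 30)/(j^6 - 6*j^5 + 9*j^4 + 6*j^3 - 18*j^2 + 9)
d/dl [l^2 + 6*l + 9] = 2*l + 6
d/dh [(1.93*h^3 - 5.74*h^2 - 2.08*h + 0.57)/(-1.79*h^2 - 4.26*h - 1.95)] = (-3.4547*h^4 - 16.4436*h^3 + 9.4387*h^2 + 24.4266*h + 6.4842)/(3.2041*h^4 + 15.2508*h^3 + 25.1286*h^2 + 16.614*h + 3.8025)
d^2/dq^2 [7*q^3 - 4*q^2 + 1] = 42*q - 8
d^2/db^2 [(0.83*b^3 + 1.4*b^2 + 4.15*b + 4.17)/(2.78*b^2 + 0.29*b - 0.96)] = (66.458174*b^3 + 214.396056*b^2 + 91.213812*b + 27.850386)/(21.484952*b^6 + 6.723708*b^5 - 21.556398*b^4 - 4.619323*b^3 + 7.443936*b^2 + 0.801792*b - 0.884736)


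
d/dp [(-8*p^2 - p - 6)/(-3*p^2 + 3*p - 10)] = (-27*p^2 + 124*p + 28)/(9*p^4 - 18*p^3 + 69*p^2 - 60*p + 100)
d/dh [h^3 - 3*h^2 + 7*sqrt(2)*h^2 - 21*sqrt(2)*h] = 3*h^2 - 6*h + 14*sqrt(2)*h - 21*sqrt(2)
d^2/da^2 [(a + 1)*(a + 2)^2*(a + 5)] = 12*a^2 + 60*a + 66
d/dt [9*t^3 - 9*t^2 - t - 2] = 27*t^2 - 18*t - 1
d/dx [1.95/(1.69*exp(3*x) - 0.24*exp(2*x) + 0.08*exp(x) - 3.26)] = (-9.8865*exp(2*x) + 0.936*exp(x) - 0.156)*exp(x)/(1.69*exp(3*x) - 0.24*exp(2*x) + 0.08*exp(x) - 3.26)^2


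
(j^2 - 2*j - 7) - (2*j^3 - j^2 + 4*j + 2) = -2*j^3 + 2*j^2 - 6*j - 9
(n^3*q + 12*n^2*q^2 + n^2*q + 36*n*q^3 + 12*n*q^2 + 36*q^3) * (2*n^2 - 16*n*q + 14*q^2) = 2*n^5*q + 8*n^4*q^2 + 2*n^4*q - 106*n^3*q^3 + 8*n^3*q^2 - 408*n^2*q^4 - 106*n^2*q^3 + 504*n*q^5 - 408*n*q^4 + 504*q^5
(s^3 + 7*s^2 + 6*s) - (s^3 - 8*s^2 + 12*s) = 15*s^2 - 6*s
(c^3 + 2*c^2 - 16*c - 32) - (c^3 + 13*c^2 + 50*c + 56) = -11*c^2 - 66*c - 88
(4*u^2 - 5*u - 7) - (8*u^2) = -4*u^2 - 5*u - 7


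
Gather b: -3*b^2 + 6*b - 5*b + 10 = -3*b^2 + b + 10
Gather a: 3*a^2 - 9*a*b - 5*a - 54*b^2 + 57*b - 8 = 3*a^2 + a*(-9*b - 5) - 54*b^2 + 57*b - 8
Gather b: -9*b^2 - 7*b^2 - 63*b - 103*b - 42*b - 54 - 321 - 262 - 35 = -16*b^2 - 208*b - 672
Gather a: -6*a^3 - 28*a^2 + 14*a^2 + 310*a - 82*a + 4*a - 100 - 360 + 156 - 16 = -6*a^3 - 14*a^2 + 232*a - 320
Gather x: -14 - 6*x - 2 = -6*x - 16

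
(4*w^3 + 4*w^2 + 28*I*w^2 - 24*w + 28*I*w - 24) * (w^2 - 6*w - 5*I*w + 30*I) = 4*w^5 - 20*w^4 + 8*I*w^4 + 92*w^3 - 40*I*w^3 - 580*w^2 + 72*I*w^2 - 696*w - 600*I*w - 720*I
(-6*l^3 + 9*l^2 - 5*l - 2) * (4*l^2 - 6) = -24*l^5 + 36*l^4 + 16*l^3 - 62*l^2 + 30*l + 12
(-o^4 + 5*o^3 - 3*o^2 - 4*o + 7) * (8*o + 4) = -8*o^5 + 36*o^4 - 4*o^3 - 44*o^2 + 40*o + 28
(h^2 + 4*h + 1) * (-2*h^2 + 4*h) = -2*h^4 - 4*h^3 + 14*h^2 + 4*h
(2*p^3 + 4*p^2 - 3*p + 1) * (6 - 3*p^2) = -6*p^5 - 12*p^4 + 21*p^3 + 21*p^2 - 18*p + 6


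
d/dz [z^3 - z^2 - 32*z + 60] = 3*z^2 - 2*z - 32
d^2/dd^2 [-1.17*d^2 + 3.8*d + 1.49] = -2.34000000000000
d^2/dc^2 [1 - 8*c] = 0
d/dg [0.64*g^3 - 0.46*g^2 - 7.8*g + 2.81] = 1.92*g^2 - 0.92*g - 7.8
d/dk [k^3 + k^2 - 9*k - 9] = 3*k^2 + 2*k - 9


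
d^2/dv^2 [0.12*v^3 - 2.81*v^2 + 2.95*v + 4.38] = 0.72*v - 5.62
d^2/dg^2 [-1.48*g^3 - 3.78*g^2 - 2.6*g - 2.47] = -8.88*g - 7.56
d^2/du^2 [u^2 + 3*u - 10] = 2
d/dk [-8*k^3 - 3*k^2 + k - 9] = -24*k^2 - 6*k + 1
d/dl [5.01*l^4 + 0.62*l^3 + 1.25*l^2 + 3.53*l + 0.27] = 20.04*l^3 + 1.86*l^2 + 2.5*l + 3.53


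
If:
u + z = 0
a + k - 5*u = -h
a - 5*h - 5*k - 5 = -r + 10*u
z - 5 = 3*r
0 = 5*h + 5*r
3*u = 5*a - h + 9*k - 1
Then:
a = 1323/136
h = 293/136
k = -621/136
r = -293/136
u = 199/136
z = -199/136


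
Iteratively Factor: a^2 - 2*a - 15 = (a - 5)*(a + 3)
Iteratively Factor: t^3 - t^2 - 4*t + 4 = (t - 2)*(t^2 + t - 2) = (t - 2)*(t - 1)*(t + 2)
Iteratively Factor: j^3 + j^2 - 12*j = (j)*(j^2 + j - 12) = j*(j + 4)*(j - 3)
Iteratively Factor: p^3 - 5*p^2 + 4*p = (p - 4)*(p^2 - p) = p*(p - 4)*(p - 1)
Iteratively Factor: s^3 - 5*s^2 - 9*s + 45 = (s - 5)*(s^2 - 9) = (s - 5)*(s + 3)*(s - 3)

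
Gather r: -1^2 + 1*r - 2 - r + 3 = 0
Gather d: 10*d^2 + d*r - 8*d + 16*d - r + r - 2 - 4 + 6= 10*d^2 + d*(r + 8)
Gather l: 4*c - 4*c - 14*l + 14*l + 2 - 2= 0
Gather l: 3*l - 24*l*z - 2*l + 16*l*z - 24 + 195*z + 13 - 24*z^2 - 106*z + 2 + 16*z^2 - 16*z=l*(1 - 8*z) - 8*z^2 + 73*z - 9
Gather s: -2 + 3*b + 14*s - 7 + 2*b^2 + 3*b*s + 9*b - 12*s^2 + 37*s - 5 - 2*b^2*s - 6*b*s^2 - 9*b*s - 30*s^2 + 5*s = 2*b^2 + 12*b + s^2*(-6*b - 42) + s*(-2*b^2 - 6*b + 56) - 14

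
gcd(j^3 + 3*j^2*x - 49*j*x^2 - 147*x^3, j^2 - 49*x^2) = -j^2 + 49*x^2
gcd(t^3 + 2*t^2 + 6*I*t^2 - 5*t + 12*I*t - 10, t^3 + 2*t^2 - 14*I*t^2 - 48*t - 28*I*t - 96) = t + 2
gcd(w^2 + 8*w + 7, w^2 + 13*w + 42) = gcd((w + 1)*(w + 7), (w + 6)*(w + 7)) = w + 7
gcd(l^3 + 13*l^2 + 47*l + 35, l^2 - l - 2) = l + 1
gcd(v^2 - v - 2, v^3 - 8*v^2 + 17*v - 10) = v - 2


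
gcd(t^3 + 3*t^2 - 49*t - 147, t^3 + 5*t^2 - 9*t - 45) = t + 3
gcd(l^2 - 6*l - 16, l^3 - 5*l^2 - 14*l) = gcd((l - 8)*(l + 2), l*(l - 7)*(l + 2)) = l + 2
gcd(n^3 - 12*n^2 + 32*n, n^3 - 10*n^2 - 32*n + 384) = n - 8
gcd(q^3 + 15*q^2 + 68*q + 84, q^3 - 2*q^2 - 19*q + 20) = 1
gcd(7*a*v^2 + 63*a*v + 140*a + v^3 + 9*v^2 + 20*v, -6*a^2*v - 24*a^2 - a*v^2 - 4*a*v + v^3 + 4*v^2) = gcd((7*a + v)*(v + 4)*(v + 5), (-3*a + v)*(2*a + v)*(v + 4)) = v + 4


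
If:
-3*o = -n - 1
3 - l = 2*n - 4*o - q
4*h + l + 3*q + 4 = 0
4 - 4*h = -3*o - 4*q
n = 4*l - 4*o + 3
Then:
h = 5/62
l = 121/124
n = 74/31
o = 35/31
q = -219/124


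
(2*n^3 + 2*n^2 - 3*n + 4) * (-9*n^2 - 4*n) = -18*n^5 - 26*n^4 + 19*n^3 - 24*n^2 - 16*n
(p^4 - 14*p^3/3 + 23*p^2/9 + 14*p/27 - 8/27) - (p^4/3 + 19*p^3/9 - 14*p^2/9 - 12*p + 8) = 2*p^4/3 - 61*p^3/9 + 37*p^2/9 + 338*p/27 - 224/27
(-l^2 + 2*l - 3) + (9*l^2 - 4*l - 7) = 8*l^2 - 2*l - 10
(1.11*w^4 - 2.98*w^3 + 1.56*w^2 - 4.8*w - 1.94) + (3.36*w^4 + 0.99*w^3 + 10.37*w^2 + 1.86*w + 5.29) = 4.47*w^4 - 1.99*w^3 + 11.93*w^2 - 2.94*w + 3.35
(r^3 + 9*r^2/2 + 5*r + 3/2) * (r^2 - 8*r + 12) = r^5 - 7*r^4/2 - 19*r^3 + 31*r^2/2 + 48*r + 18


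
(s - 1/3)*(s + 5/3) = s^2 + 4*s/3 - 5/9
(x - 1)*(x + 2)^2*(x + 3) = x^4 + 6*x^3 + 9*x^2 - 4*x - 12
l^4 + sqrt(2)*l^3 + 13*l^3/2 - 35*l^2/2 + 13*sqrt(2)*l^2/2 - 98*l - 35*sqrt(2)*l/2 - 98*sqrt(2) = (l - 4)*(l + 7/2)*(l + 7)*(l + sqrt(2))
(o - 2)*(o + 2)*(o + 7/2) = o^3 + 7*o^2/2 - 4*o - 14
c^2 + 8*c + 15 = (c + 3)*(c + 5)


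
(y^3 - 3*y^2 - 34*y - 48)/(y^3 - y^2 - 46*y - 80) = (y + 3)/(y + 5)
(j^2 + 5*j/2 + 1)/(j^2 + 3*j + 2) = (j + 1/2)/(j + 1)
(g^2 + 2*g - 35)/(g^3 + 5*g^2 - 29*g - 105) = 1/(g + 3)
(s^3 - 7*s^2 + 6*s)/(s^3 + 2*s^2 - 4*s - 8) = s*(s^2 - 7*s + 6)/(s^3 + 2*s^2 - 4*s - 8)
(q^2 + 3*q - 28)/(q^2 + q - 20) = (q + 7)/(q + 5)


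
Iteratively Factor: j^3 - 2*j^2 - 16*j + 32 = (j + 4)*(j^2 - 6*j + 8) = (j - 2)*(j + 4)*(j - 4)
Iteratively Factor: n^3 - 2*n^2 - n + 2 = (n - 2)*(n^2 - 1) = (n - 2)*(n + 1)*(n - 1)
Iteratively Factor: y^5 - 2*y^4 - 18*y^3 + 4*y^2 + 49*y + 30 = (y + 1)*(y^4 - 3*y^3 - 15*y^2 + 19*y + 30) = (y + 1)*(y + 3)*(y^3 - 6*y^2 + 3*y + 10) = (y - 2)*(y + 1)*(y + 3)*(y^2 - 4*y - 5) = (y - 5)*(y - 2)*(y + 1)*(y + 3)*(y + 1)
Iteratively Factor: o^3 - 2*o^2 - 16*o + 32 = (o + 4)*(o^2 - 6*o + 8) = (o - 4)*(o + 4)*(o - 2)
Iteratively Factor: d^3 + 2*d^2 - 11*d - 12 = (d + 4)*(d^2 - 2*d - 3) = (d - 3)*(d + 4)*(d + 1)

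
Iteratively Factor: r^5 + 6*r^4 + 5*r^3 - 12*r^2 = (r - 1)*(r^4 + 7*r^3 + 12*r^2) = r*(r - 1)*(r^3 + 7*r^2 + 12*r) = r^2*(r - 1)*(r^2 + 7*r + 12) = r^2*(r - 1)*(r + 4)*(r + 3)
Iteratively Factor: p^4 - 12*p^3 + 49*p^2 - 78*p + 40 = (p - 5)*(p^3 - 7*p^2 + 14*p - 8) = (p - 5)*(p - 2)*(p^2 - 5*p + 4) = (p - 5)*(p - 2)*(p - 1)*(p - 4)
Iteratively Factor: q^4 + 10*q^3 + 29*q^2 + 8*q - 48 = (q - 1)*(q^3 + 11*q^2 + 40*q + 48) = (q - 1)*(q + 4)*(q^2 + 7*q + 12) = (q - 1)*(q + 4)^2*(q + 3)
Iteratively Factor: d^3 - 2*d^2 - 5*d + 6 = (d - 3)*(d^2 + d - 2) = (d - 3)*(d - 1)*(d + 2)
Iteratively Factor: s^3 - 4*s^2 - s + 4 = (s - 1)*(s^2 - 3*s - 4) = (s - 1)*(s + 1)*(s - 4)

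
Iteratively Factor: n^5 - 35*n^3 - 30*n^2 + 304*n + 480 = (n - 4)*(n^4 + 4*n^3 - 19*n^2 - 106*n - 120) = (n - 4)*(n + 3)*(n^3 + n^2 - 22*n - 40) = (n - 4)*(n + 2)*(n + 3)*(n^2 - n - 20) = (n - 4)*(n + 2)*(n + 3)*(n + 4)*(n - 5)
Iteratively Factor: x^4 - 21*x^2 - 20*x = (x + 4)*(x^3 - 4*x^2 - 5*x) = x*(x + 4)*(x^2 - 4*x - 5) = x*(x + 1)*(x + 4)*(x - 5)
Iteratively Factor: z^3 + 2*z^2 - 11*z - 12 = (z + 4)*(z^2 - 2*z - 3) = (z + 1)*(z + 4)*(z - 3)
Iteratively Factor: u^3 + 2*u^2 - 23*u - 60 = (u + 3)*(u^2 - u - 20) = (u + 3)*(u + 4)*(u - 5)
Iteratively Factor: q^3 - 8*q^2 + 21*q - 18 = (q - 2)*(q^2 - 6*q + 9) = (q - 3)*(q - 2)*(q - 3)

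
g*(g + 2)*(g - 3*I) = g^3 + 2*g^2 - 3*I*g^2 - 6*I*g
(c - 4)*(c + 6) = c^2 + 2*c - 24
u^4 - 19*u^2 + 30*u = u*(u - 3)*(u - 2)*(u + 5)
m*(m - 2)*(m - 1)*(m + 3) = m^4 - 7*m^2 + 6*m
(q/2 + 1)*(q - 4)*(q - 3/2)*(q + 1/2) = q^4/2 - 3*q^3/2 - 27*q^2/8 + 19*q/4 + 3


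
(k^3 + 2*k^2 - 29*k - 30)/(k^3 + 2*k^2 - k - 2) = (k^2 + k - 30)/(k^2 + k - 2)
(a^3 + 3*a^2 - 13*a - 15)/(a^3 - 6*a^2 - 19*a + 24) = (a^3 + 3*a^2 - 13*a - 15)/(a^3 - 6*a^2 - 19*a + 24)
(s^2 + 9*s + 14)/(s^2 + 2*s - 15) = (s^2 + 9*s + 14)/(s^2 + 2*s - 15)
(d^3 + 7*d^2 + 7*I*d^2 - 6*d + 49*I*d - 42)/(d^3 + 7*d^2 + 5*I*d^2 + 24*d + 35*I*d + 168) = (d^2 + 7*I*d - 6)/(d^2 + 5*I*d + 24)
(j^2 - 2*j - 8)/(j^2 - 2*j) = (j^2 - 2*j - 8)/(j*(j - 2))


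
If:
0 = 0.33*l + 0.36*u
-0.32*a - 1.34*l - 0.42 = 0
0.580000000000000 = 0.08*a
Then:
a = 7.25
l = -2.04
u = 1.87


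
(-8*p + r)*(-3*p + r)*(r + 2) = 24*p^2*r + 48*p^2 - 11*p*r^2 - 22*p*r + r^3 + 2*r^2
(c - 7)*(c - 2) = c^2 - 9*c + 14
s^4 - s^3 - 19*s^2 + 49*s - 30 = (s - 3)*(s - 2)*(s - 1)*(s + 5)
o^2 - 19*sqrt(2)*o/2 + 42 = (o - 6*sqrt(2))*(o - 7*sqrt(2)/2)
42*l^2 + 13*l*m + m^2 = (6*l + m)*(7*l + m)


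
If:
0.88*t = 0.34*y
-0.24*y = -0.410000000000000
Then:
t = 0.66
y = 1.71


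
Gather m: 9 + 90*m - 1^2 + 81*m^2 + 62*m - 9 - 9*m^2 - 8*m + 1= 72*m^2 + 144*m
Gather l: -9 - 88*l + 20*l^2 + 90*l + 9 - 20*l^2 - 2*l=0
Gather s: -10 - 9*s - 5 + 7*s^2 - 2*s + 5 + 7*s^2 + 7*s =14*s^2 - 4*s - 10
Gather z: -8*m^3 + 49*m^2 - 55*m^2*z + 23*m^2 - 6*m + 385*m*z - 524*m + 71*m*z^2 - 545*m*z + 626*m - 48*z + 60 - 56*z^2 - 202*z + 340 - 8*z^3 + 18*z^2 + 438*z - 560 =-8*m^3 + 72*m^2 + 96*m - 8*z^3 + z^2*(71*m - 38) + z*(-55*m^2 - 160*m + 188) - 160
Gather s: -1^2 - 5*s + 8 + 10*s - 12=5*s - 5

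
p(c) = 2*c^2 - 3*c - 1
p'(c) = 4*c - 3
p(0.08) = -1.23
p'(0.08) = -2.68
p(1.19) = -1.74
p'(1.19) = 1.76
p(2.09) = 1.47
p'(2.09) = 5.36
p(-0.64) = 1.74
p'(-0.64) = -5.56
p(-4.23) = 47.48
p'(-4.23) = -19.92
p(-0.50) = 1.00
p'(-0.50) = -5.00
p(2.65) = 5.10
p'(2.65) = 7.60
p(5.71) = 47.08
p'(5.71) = 19.84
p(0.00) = -1.00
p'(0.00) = -3.00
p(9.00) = 134.00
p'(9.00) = 33.00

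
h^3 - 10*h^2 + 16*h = h*(h - 8)*(h - 2)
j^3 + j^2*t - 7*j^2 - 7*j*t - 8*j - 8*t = (j - 8)*(j + 1)*(j + t)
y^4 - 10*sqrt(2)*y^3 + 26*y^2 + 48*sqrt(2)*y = y*(y - 8*sqrt(2))*(y - 3*sqrt(2))*(y + sqrt(2))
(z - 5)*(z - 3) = z^2 - 8*z + 15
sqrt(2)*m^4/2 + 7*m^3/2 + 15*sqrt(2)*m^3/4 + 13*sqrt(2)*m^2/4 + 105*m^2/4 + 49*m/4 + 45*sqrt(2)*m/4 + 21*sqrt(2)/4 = (m + 1/2)*(m + 7)*(m + 3*sqrt(2))*(sqrt(2)*m/2 + 1/2)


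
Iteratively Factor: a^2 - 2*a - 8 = (a + 2)*(a - 4)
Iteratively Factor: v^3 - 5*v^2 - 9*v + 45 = (v - 3)*(v^2 - 2*v - 15) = (v - 5)*(v - 3)*(v + 3)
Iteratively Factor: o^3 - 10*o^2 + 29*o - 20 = (o - 1)*(o^2 - 9*o + 20) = (o - 4)*(o - 1)*(o - 5)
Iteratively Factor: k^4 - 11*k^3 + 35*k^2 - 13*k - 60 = (k - 5)*(k^3 - 6*k^2 + 5*k + 12) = (k - 5)*(k + 1)*(k^2 - 7*k + 12) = (k - 5)*(k - 4)*(k + 1)*(k - 3)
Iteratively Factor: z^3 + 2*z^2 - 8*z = (z + 4)*(z^2 - 2*z) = z*(z + 4)*(z - 2)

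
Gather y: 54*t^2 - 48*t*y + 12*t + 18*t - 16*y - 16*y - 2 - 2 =54*t^2 + 30*t + y*(-48*t - 32) - 4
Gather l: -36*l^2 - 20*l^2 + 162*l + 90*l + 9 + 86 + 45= -56*l^2 + 252*l + 140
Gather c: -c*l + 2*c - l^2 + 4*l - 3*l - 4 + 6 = c*(2 - l) - l^2 + l + 2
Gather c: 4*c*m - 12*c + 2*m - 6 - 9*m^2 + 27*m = c*(4*m - 12) - 9*m^2 + 29*m - 6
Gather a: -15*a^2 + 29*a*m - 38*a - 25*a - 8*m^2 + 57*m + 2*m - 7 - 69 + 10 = -15*a^2 + a*(29*m - 63) - 8*m^2 + 59*m - 66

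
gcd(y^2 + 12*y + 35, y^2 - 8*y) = 1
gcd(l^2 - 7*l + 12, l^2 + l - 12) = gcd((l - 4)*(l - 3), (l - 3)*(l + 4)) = l - 3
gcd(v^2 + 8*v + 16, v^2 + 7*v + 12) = v + 4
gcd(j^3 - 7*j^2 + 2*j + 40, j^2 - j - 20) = j - 5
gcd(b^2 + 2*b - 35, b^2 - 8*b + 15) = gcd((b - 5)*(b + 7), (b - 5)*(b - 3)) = b - 5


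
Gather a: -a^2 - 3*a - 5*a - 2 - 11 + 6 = -a^2 - 8*a - 7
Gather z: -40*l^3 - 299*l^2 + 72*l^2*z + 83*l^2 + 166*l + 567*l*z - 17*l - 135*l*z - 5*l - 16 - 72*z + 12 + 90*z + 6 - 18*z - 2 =-40*l^3 - 216*l^2 + 144*l + z*(72*l^2 + 432*l)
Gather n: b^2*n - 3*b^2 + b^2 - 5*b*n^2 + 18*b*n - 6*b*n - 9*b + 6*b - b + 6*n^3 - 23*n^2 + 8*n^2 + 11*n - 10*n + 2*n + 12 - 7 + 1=-2*b^2 - 4*b + 6*n^3 + n^2*(-5*b - 15) + n*(b^2 + 12*b + 3) + 6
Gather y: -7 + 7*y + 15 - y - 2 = 6*y + 6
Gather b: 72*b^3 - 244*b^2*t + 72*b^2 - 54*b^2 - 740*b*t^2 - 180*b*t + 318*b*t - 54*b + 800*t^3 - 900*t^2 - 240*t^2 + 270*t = 72*b^3 + b^2*(18 - 244*t) + b*(-740*t^2 + 138*t - 54) + 800*t^3 - 1140*t^2 + 270*t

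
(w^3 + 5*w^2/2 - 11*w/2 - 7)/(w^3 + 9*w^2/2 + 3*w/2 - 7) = (w^2 - w - 2)/(w^2 + w - 2)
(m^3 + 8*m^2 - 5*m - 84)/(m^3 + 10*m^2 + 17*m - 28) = (m - 3)/(m - 1)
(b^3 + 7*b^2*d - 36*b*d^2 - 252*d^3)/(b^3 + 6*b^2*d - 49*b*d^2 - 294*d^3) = (b - 6*d)/(b - 7*d)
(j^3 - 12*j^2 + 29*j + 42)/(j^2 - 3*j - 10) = (-j^3 + 12*j^2 - 29*j - 42)/(-j^2 + 3*j + 10)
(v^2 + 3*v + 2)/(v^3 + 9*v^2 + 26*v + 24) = (v + 1)/(v^2 + 7*v + 12)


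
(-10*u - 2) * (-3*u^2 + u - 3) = 30*u^3 - 4*u^2 + 28*u + 6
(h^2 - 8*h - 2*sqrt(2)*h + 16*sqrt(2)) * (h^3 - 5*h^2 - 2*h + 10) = h^5 - 13*h^4 - 2*sqrt(2)*h^4 + 26*sqrt(2)*h^3 + 38*h^3 - 76*sqrt(2)*h^2 + 26*h^2 - 80*h - 52*sqrt(2)*h + 160*sqrt(2)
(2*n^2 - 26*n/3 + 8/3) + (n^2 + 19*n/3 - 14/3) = 3*n^2 - 7*n/3 - 2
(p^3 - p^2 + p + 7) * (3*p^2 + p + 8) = 3*p^5 - 2*p^4 + 10*p^3 + 14*p^2 + 15*p + 56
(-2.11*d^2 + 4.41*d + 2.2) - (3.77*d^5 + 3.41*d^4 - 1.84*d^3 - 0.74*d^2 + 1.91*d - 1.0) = -3.77*d^5 - 3.41*d^4 + 1.84*d^3 - 1.37*d^2 + 2.5*d + 3.2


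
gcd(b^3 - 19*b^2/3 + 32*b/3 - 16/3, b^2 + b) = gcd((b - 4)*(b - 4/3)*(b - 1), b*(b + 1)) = 1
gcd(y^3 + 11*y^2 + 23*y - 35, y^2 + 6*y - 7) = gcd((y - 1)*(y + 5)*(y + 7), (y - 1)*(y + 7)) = y^2 + 6*y - 7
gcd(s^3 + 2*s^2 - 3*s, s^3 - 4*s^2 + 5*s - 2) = s - 1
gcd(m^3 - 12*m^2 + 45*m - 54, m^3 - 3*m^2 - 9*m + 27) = m^2 - 6*m + 9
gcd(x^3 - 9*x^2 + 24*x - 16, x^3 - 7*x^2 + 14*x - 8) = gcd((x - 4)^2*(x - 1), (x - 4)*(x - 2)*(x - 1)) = x^2 - 5*x + 4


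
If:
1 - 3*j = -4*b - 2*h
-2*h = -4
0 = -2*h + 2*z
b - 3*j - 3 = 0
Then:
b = -8/3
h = 2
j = -17/9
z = 2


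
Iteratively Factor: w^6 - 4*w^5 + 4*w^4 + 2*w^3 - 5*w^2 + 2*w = (w - 1)*(w^5 - 3*w^4 + w^3 + 3*w^2 - 2*w) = w*(w - 1)*(w^4 - 3*w^3 + w^2 + 3*w - 2) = w*(w - 1)^2*(w^3 - 2*w^2 - w + 2) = w*(w - 1)^2*(w + 1)*(w^2 - 3*w + 2) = w*(w - 2)*(w - 1)^2*(w + 1)*(w - 1)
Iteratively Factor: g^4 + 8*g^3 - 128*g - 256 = (g + 4)*(g^3 + 4*g^2 - 16*g - 64) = (g - 4)*(g + 4)*(g^2 + 8*g + 16) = (g - 4)*(g + 4)^2*(g + 4)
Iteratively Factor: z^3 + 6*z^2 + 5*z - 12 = (z + 3)*(z^2 + 3*z - 4) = (z - 1)*(z + 3)*(z + 4)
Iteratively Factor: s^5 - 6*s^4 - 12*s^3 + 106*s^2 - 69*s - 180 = (s - 3)*(s^4 - 3*s^3 - 21*s^2 + 43*s + 60) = (s - 3)^2*(s^3 - 21*s - 20) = (s - 3)^2*(s + 1)*(s^2 - s - 20) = (s - 3)^2*(s + 1)*(s + 4)*(s - 5)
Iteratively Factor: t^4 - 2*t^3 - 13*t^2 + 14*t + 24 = (t - 4)*(t^3 + 2*t^2 - 5*t - 6) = (t - 4)*(t + 1)*(t^2 + t - 6) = (t - 4)*(t - 2)*(t + 1)*(t + 3)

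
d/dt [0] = 0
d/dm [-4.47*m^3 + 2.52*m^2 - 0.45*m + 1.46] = -13.41*m^2 + 5.04*m - 0.45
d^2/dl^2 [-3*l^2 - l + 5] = -6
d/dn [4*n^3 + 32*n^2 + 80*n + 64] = 12*n^2 + 64*n + 80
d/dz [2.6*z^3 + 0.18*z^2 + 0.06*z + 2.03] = 7.8*z^2 + 0.36*z + 0.06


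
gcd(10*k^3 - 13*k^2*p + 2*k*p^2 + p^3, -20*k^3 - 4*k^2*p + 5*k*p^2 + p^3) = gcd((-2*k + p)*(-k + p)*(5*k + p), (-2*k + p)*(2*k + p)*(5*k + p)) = -10*k^2 + 3*k*p + p^2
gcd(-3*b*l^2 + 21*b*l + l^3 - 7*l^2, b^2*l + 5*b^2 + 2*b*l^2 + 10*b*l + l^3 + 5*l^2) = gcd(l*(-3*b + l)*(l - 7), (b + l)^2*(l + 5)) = 1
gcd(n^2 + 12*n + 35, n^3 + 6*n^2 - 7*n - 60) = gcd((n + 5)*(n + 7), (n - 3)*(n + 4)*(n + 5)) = n + 5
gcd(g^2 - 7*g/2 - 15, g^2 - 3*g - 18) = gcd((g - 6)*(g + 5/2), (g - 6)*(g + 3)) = g - 6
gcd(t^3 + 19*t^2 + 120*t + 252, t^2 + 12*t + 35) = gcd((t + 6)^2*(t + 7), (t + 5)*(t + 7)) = t + 7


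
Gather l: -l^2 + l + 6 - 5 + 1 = -l^2 + l + 2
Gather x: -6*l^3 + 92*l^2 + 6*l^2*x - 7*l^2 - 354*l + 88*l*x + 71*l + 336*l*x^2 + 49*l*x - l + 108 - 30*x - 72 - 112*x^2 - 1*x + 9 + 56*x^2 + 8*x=-6*l^3 + 85*l^2 - 284*l + x^2*(336*l - 56) + x*(6*l^2 + 137*l - 23) + 45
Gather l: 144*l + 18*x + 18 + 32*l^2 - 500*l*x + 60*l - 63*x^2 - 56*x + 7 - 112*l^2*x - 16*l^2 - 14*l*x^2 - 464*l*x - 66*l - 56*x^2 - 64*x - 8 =l^2*(16 - 112*x) + l*(-14*x^2 - 964*x + 138) - 119*x^2 - 102*x + 17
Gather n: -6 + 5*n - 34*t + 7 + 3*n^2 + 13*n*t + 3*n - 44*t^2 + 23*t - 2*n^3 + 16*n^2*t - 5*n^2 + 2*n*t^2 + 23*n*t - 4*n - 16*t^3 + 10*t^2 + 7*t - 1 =-2*n^3 + n^2*(16*t - 2) + n*(2*t^2 + 36*t + 4) - 16*t^3 - 34*t^2 - 4*t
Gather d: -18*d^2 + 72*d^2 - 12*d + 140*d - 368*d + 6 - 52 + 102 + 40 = 54*d^2 - 240*d + 96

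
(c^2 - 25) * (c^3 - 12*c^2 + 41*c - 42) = c^5 - 12*c^4 + 16*c^3 + 258*c^2 - 1025*c + 1050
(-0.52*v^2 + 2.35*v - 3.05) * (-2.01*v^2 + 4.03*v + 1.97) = 1.0452*v^4 - 6.8191*v^3 + 14.5766*v^2 - 7.662*v - 6.0085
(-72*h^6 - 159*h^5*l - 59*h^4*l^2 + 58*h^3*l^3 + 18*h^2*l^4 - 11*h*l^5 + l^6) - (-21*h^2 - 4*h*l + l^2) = -72*h^6 - 159*h^5*l - 59*h^4*l^2 + 58*h^3*l^3 + 18*h^2*l^4 + 21*h^2 - 11*h*l^5 + 4*h*l + l^6 - l^2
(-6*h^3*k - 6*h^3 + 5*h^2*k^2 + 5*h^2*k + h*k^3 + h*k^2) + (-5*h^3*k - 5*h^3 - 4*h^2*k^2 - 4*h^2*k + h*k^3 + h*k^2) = -11*h^3*k - 11*h^3 + h^2*k^2 + h^2*k + 2*h*k^3 + 2*h*k^2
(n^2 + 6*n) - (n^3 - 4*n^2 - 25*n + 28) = -n^3 + 5*n^2 + 31*n - 28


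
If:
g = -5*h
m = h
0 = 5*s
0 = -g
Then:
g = 0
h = 0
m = 0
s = 0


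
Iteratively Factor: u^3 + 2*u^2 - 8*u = (u + 4)*(u^2 - 2*u) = u*(u + 4)*(u - 2)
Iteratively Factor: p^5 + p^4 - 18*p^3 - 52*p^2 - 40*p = (p + 2)*(p^4 - p^3 - 16*p^2 - 20*p) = p*(p + 2)*(p^3 - p^2 - 16*p - 20) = p*(p + 2)^2*(p^2 - 3*p - 10) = p*(p + 2)^3*(p - 5)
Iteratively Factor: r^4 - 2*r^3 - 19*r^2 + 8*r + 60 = (r + 2)*(r^3 - 4*r^2 - 11*r + 30) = (r - 2)*(r + 2)*(r^2 - 2*r - 15) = (r - 5)*(r - 2)*(r + 2)*(r + 3)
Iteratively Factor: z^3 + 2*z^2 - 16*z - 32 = (z + 4)*(z^2 - 2*z - 8) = (z - 4)*(z + 4)*(z + 2)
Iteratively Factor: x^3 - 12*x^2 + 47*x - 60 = (x - 4)*(x^2 - 8*x + 15) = (x - 4)*(x - 3)*(x - 5)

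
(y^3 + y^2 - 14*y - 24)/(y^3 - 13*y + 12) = (y^3 + y^2 - 14*y - 24)/(y^3 - 13*y + 12)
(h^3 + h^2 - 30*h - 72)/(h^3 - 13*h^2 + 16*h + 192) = (h^2 - 2*h - 24)/(h^2 - 16*h + 64)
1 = 1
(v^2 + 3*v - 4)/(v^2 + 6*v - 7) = (v + 4)/(v + 7)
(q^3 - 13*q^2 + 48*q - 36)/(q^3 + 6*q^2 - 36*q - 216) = (q^2 - 7*q + 6)/(q^2 + 12*q + 36)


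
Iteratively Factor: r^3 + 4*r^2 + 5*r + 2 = (r + 2)*(r^2 + 2*r + 1) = (r + 1)*(r + 2)*(r + 1)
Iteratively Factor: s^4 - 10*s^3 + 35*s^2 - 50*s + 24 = (s - 2)*(s^3 - 8*s^2 + 19*s - 12) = (s - 3)*(s - 2)*(s^2 - 5*s + 4) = (s - 4)*(s - 3)*(s - 2)*(s - 1)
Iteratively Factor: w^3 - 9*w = (w)*(w^2 - 9) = w*(w - 3)*(w + 3)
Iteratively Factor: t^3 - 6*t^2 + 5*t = (t)*(t^2 - 6*t + 5) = t*(t - 5)*(t - 1)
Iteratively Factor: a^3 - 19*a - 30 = (a + 3)*(a^2 - 3*a - 10) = (a + 2)*(a + 3)*(a - 5)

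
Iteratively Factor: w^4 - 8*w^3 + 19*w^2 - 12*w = (w)*(w^3 - 8*w^2 + 19*w - 12) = w*(w - 1)*(w^2 - 7*w + 12) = w*(w - 3)*(w - 1)*(w - 4)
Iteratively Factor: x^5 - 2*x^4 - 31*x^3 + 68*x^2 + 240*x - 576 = (x - 3)*(x^4 + x^3 - 28*x^2 - 16*x + 192) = (x - 3)*(x + 4)*(x^3 - 3*x^2 - 16*x + 48) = (x - 3)*(x + 4)^2*(x^2 - 7*x + 12) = (x - 4)*(x - 3)*(x + 4)^2*(x - 3)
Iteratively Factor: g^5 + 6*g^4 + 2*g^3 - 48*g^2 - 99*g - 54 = (g + 3)*(g^4 + 3*g^3 - 7*g^2 - 27*g - 18) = (g - 3)*(g + 3)*(g^3 + 6*g^2 + 11*g + 6) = (g - 3)*(g + 1)*(g + 3)*(g^2 + 5*g + 6) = (g - 3)*(g + 1)*(g + 2)*(g + 3)*(g + 3)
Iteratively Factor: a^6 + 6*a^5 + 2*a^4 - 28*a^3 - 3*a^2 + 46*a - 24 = (a + 3)*(a^5 + 3*a^4 - 7*a^3 - 7*a^2 + 18*a - 8) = (a + 3)*(a + 4)*(a^4 - a^3 - 3*a^2 + 5*a - 2) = (a + 2)*(a + 3)*(a + 4)*(a^3 - 3*a^2 + 3*a - 1) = (a - 1)*(a + 2)*(a + 3)*(a + 4)*(a^2 - 2*a + 1) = (a - 1)^2*(a + 2)*(a + 3)*(a + 4)*(a - 1)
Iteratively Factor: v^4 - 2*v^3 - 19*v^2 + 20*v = (v - 5)*(v^3 + 3*v^2 - 4*v) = v*(v - 5)*(v^2 + 3*v - 4) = v*(v - 5)*(v + 4)*(v - 1)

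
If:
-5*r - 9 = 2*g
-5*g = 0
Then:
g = 0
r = -9/5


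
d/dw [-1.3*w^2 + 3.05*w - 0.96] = 3.05 - 2.6*w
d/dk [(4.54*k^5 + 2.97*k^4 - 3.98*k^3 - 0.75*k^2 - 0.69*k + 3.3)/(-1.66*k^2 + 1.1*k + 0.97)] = (-22.6092*k^6 + 10.1156*k^5 + 38.4268*k^4 + 2.7676*k^3 - 13.5522*k^2 + 9.501*k - 4.2993)/(2.7556*k^4 - 3.652*k^3 - 2.0104*k^2 + 2.134*k + 0.9409)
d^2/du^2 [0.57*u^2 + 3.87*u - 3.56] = 1.14000000000000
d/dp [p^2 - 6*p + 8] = 2*p - 6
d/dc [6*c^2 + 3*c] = 12*c + 3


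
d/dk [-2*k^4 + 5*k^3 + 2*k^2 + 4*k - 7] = -8*k^3 + 15*k^2 + 4*k + 4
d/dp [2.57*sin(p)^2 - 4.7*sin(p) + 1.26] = (5.14*sin(p) - 4.7)*cos(p)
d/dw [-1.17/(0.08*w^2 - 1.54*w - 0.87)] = (0.1872*w - 1.8018)/(-0.08*w^2 + 1.54*w + 0.87)^2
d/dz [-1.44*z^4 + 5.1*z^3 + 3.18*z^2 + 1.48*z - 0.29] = -5.76*z^3 + 15.3*z^2 + 6.36*z + 1.48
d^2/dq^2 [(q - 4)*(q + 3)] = 2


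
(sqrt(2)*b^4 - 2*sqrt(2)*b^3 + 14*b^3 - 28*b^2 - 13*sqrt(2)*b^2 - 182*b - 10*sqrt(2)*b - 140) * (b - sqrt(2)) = sqrt(2)*b^5 - 2*sqrt(2)*b^4 + 12*b^4 - 27*sqrt(2)*b^3 - 24*b^3 - 156*b^2 + 18*sqrt(2)*b^2 - 120*b + 182*sqrt(2)*b + 140*sqrt(2)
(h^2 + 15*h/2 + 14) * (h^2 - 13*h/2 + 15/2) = h^4 + h^3 - 109*h^2/4 - 139*h/4 + 105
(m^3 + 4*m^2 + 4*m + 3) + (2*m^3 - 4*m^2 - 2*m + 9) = 3*m^3 + 2*m + 12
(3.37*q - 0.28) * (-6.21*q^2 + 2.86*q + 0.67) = -20.9277*q^3 + 11.377*q^2 + 1.4571*q - 0.1876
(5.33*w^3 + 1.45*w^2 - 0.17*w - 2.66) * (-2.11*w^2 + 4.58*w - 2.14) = -11.2463*w^5 + 21.3519*w^4 - 4.4065*w^3 + 1.731*w^2 - 11.819*w + 5.6924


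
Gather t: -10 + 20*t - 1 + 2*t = 22*t - 11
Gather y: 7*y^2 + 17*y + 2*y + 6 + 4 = 7*y^2 + 19*y + 10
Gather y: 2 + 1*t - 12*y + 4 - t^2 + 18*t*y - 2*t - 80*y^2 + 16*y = -t^2 - t - 80*y^2 + y*(18*t + 4) + 6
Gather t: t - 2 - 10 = t - 12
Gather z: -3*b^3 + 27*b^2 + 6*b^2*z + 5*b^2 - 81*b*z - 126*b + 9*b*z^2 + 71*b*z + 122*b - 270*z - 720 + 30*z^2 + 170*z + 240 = -3*b^3 + 32*b^2 - 4*b + z^2*(9*b + 30) + z*(6*b^2 - 10*b - 100) - 480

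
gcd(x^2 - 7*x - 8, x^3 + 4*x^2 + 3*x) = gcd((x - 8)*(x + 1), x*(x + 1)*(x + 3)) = x + 1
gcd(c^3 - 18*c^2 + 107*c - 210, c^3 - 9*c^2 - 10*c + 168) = c^2 - 13*c + 42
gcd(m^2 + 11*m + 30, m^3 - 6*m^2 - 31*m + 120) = m + 5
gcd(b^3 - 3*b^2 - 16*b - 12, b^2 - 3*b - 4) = b + 1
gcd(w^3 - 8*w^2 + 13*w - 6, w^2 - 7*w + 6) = w^2 - 7*w + 6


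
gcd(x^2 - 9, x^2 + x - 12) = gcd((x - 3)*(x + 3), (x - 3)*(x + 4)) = x - 3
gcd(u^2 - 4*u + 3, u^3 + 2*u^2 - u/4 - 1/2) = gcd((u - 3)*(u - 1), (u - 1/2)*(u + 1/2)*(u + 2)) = 1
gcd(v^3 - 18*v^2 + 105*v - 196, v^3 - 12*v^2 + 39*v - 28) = v^2 - 11*v + 28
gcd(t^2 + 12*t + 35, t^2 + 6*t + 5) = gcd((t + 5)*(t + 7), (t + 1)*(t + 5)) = t + 5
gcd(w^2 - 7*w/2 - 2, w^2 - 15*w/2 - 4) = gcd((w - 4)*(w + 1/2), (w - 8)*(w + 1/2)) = w + 1/2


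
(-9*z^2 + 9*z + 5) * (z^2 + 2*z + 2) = -9*z^4 - 9*z^3 + 5*z^2 + 28*z + 10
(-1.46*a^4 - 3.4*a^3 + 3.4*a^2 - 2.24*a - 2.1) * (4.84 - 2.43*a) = 3.5478*a^5 + 1.1956*a^4 - 24.718*a^3 + 21.8992*a^2 - 5.7386*a - 10.164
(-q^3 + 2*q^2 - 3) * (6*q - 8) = -6*q^4 + 20*q^3 - 16*q^2 - 18*q + 24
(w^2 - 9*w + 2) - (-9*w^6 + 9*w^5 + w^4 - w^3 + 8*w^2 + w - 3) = 9*w^6 - 9*w^5 - w^4 + w^3 - 7*w^2 - 10*w + 5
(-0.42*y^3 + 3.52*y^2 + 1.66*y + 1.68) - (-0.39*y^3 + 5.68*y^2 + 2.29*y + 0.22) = -0.03*y^3 - 2.16*y^2 - 0.63*y + 1.46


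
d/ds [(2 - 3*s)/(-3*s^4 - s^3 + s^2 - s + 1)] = (9*s^4 + 3*s^3 - 3*s^2 + 3*s - (3*s - 2)*(12*s^3 + 3*s^2 - 2*s + 1) - 3)/(3*s^4 + s^3 - s^2 + s - 1)^2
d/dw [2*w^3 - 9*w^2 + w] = 6*w^2 - 18*w + 1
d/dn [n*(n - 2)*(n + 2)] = 3*n^2 - 4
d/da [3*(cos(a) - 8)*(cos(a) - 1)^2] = 3*(17 - 3*cos(a))*(cos(a) - 1)*sin(a)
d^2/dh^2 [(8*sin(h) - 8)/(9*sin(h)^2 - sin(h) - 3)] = 8*(81*sin(h)^5 - 315*sin(h)^4 + 27*sin(h)^3 + 374*sin(h)^2 - 204*sin(h) + 62)/(-9*sin(h)^2 + sin(h) + 3)^3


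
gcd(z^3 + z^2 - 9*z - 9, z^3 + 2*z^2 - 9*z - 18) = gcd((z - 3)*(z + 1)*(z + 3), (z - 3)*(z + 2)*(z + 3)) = z^2 - 9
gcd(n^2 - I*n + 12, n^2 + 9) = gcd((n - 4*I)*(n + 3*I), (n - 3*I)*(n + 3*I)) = n + 3*I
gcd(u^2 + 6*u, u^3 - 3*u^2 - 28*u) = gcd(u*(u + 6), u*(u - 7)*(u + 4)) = u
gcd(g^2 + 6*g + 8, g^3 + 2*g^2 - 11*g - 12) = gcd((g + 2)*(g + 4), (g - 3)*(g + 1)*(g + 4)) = g + 4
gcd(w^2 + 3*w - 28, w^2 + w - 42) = w + 7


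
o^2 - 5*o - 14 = (o - 7)*(o + 2)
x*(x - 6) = x^2 - 6*x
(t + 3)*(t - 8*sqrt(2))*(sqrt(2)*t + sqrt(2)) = sqrt(2)*t^3 - 16*t^2 + 4*sqrt(2)*t^2 - 64*t + 3*sqrt(2)*t - 48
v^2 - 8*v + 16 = (v - 4)^2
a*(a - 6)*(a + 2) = a^3 - 4*a^2 - 12*a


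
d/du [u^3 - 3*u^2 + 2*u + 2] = 3*u^2 - 6*u + 2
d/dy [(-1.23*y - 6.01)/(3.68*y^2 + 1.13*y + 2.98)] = (4.5264*y^2 + 44.2336*y + 3.1259)/(13.5424*y^4 + 8.3168*y^3 + 23.2097*y^2 + 6.7348*y + 8.8804)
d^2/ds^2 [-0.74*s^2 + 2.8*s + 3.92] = -1.48000000000000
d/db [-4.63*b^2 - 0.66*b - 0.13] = -9.26*b - 0.66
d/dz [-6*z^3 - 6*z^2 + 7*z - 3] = -18*z^2 - 12*z + 7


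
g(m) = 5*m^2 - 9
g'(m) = 10*m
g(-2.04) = 11.81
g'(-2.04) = -20.40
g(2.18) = 14.76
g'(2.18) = 21.80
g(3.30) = 45.45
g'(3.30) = 33.00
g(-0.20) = -8.80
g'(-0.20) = -2.00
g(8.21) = 328.02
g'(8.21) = 82.10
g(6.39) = 195.16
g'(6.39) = 63.90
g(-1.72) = 5.79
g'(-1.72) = -17.20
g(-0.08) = -8.97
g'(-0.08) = -0.80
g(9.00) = 396.00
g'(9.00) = 90.00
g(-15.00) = 1116.00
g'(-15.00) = -150.00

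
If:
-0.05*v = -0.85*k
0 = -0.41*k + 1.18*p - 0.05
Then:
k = 0.0588235294117647*v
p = 0.0204386839481555*v + 0.0423728813559322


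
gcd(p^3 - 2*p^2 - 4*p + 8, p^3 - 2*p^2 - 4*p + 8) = p^3 - 2*p^2 - 4*p + 8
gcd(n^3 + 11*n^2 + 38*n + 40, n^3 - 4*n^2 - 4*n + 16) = n + 2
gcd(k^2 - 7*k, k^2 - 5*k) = k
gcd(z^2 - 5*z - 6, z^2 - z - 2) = z + 1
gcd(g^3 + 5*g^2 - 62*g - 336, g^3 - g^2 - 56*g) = g^2 - g - 56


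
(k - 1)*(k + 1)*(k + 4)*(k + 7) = k^4 + 11*k^3 + 27*k^2 - 11*k - 28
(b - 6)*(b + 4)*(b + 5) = b^3 + 3*b^2 - 34*b - 120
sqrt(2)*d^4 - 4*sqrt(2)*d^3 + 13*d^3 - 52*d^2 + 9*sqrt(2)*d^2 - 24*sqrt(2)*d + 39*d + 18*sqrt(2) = (d - 3)*(d - 1)*(d + 6*sqrt(2))*(sqrt(2)*d + 1)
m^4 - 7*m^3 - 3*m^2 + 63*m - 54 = (m - 6)*(m - 3)*(m - 1)*(m + 3)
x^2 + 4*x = x*(x + 4)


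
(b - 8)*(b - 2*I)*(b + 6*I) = b^3 - 8*b^2 + 4*I*b^2 + 12*b - 32*I*b - 96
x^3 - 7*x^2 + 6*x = x*(x - 6)*(x - 1)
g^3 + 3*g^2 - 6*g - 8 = (g - 2)*(g + 1)*(g + 4)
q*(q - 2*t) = q^2 - 2*q*t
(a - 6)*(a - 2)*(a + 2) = a^3 - 6*a^2 - 4*a + 24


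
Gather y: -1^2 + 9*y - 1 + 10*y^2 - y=10*y^2 + 8*y - 2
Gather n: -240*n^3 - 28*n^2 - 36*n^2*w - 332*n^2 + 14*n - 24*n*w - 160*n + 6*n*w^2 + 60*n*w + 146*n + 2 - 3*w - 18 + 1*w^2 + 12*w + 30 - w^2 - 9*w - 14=-240*n^3 + n^2*(-36*w - 360) + n*(6*w^2 + 36*w)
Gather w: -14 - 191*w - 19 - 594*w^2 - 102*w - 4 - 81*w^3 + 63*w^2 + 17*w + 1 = -81*w^3 - 531*w^2 - 276*w - 36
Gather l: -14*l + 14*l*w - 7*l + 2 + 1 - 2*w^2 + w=l*(14*w - 21) - 2*w^2 + w + 3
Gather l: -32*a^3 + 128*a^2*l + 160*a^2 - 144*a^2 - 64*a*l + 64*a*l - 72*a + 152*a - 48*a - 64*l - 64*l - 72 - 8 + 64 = -32*a^3 + 16*a^2 + 32*a + l*(128*a^2 - 128) - 16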